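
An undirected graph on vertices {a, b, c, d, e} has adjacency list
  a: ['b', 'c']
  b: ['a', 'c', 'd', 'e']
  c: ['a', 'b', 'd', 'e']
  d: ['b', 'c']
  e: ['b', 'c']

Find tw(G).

A width-2 tree decomposition is:
Bags: B1 = {b, c, e}  B2 = {a, b, c}  B3 = {b, c, d}
Tree: B1–B2, B2–B3
Every bag has size at most 3, so the width is 3 − 1 = 2 and tw(G) ≤ 2. Conversely, {b, c, d} is a clique of size 3, and the vertices of any clique must share a bag in every tree decomposition; so some bag has ≥ 3 vertices and tw(G) ≥ 2. The upper and lower bounds meet at 2, so that is the treewidth.

2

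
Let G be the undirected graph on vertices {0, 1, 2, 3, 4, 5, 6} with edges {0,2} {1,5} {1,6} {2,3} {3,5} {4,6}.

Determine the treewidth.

A width-1 tree decomposition is:
Bags: B1 = {0, 2}  B2 = {2, 3}  B3 = {3, 5}  B4 = {1, 5}  B5 = {1, 6}  B6 = {4, 6}
Tree: B1–B2, B2–B3, B3–B4, B4–B5, B5–B6
Each bag holds 2 vertices, so the decomposition has width 1, which upper-bounds the treewidth. Any graph with an edge has treewidth ≥ 1, and G has the edge 0–2. Hence tw(G) = 1 exactly.

1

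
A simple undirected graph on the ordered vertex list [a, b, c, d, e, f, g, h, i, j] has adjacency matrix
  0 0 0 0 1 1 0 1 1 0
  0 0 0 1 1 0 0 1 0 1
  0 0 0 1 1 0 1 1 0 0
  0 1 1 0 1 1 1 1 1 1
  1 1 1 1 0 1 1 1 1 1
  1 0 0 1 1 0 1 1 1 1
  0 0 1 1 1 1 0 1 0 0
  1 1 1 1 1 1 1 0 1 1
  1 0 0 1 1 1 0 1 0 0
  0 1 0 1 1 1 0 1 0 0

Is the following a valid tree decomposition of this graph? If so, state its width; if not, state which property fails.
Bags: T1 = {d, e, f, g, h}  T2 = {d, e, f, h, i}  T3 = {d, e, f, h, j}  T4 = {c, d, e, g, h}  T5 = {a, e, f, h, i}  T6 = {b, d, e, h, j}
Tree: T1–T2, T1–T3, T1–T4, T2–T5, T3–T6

Yes; width 4.

Vertex coverage: the bags together contain {a, b, c, d, e, f, g, h, i, j}, the full vertex set. Edge coverage: each edge of G has both endpoints in at least one bag. Running intersection: for every vertex, the bags containing it form a connected subtree. All three properties hold, so this is a valid tree decomposition of width max|bag| − 1 = 4, and hence tw(G) ≤ 4.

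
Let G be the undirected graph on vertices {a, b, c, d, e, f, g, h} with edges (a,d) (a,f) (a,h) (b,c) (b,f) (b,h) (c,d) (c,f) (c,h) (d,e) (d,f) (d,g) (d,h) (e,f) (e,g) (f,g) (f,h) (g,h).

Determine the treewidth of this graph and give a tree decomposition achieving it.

Treewidth 3.
Bags: B1 = {d, f, g, h}  B2 = {d, e, f, g}  B3 = {c, d, f, h}  B4 = {b, c, f, h}  B5 = {a, d, f, h}
Tree: B1–B2, B1–B3, B3–B4, B3–B5

The largest bag has 4 vertices, giving width 3; this decomposition certifies tw(G) ≤ 3. Conversely, {d, e, f, g} is a clique of size 4, and the vertices of any clique must share a bag in every tree decomposition; so some bag has ≥ 4 vertices and tw(G) ≥ 3. The upper and lower bounds meet at 3, so that is the treewidth.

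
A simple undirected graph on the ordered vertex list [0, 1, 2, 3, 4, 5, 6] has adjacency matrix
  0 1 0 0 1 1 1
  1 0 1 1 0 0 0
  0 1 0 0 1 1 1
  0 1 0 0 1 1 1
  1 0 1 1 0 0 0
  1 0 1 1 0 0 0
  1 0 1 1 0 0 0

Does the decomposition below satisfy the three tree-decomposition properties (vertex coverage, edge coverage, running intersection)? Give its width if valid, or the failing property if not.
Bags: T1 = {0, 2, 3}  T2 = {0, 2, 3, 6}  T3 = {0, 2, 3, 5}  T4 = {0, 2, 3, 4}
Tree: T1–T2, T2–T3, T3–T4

A tree decomposition must satisfy three properties: every vertex lies in some bag; for every edge, both endpoints lie together in some bag; and for every vertex, the bags containing it form a connected subtree. Here vertex 1 appears in no bag, so the decomposition is invalid.

No — vertex 1 appears in no bag.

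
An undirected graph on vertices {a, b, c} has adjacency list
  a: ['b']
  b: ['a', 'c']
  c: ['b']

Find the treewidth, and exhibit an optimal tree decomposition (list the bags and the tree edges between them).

Each bag holds 2 vertices, so the decomposition has width 1, which upper-bounds the treewidth. Any graph with an edge has treewidth ≥ 1, and G has the edge b–a. The upper and lower bounds meet at 1, so that is the treewidth.

Treewidth 1.
One such decomposition:
Bags: B1 = {a, b}  B2 = {b, c}
Tree: B1–B2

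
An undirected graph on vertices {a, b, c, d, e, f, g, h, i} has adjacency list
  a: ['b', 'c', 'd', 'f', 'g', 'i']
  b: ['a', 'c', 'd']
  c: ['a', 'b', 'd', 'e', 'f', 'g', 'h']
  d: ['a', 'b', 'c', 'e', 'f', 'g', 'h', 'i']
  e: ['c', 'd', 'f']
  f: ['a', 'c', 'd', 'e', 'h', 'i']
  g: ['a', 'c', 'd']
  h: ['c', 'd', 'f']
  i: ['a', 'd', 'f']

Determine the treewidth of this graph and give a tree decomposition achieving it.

The largest bag has 4 vertices, giving width 3; this decomposition certifies tw(G) ≤ 3. Conversely, {a, c, d, g} is a clique of size 4, and the vertices of any clique must share a bag in every tree decomposition; so some bag has ≥ 4 vertices and tw(G) ≥ 3. Hence tw(G) = 3 exactly.

Treewidth 3.
Bags: B1 = {a, d, f, i}  B2 = {a, c, d, f}  B3 = {c, d, e, f}  B4 = {c, d, f, h}  B5 = {a, c, d, g}  B6 = {a, b, c, d}
Tree: B1–B2, B2–B3, B2–B4, B2–B5, B2–B6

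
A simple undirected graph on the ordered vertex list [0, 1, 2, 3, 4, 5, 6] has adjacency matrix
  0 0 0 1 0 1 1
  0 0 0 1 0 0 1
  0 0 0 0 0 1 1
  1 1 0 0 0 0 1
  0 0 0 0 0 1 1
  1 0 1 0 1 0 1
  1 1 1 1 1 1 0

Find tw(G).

2

A width-2 tree decomposition is:
Bags: B1 = {0, 5, 6}  B2 = {0, 3, 6}  B3 = {4, 5, 6}  B4 = {2, 5, 6}  B5 = {1, 3, 6}
Tree: B1–B2, B1–B3, B3–B4, B2–B5
Each bag holds 3 vertices, so the decomposition has width 2, which upper-bounds the treewidth. Conversely, {1, 3, 6} is a clique of size 3, and the vertices of any clique must share a bag in every tree decomposition; so some bag has ≥ 3 vertices and tw(G) ≥ 2. The upper and lower bounds meet at 2, so that is the treewidth.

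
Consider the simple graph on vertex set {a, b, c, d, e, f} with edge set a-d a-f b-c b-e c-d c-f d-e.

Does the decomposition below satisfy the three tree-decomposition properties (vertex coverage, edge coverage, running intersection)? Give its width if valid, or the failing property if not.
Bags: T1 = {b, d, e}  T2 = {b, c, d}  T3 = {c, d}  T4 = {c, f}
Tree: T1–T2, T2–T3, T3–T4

A tree decomposition must satisfy three properties: every vertex lies in some bag; for every edge, both endpoints lie together in some bag; and for every vertex, the bags containing it form a connected subtree. Here vertex a appears in no bag, so the decomposition is invalid.

No — vertex a appears in no bag.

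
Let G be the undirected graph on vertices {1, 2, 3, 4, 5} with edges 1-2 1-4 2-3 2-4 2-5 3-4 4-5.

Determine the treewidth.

2

A width-2 tree decomposition is:
Bags: B1 = {1, 2, 4}  B2 = {2, 3, 4}  B3 = {2, 4, 5}
Tree: B1–B2, B1–B3
The largest bag has 3 vertices, giving width 2; this decomposition certifies tw(G) ≤ 2. On the other hand G contains the 3-clique {1, 2, 4}. A clique must lie in a single bag of any decomposition, so no decomposition can have width below 2. Combining the bounds, tw(G) = 2.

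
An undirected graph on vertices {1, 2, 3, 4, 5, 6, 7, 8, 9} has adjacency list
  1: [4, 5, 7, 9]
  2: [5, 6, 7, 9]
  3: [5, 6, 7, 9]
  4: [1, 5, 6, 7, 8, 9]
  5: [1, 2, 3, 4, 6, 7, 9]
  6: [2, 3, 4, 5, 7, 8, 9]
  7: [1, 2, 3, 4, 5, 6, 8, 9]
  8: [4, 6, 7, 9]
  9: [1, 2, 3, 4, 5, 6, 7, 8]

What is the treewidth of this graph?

A width-4 tree decomposition is:
Bags: B1 = {3, 5, 6, 7, 9}  B2 = {4, 5, 6, 7, 9}  B3 = {1, 4, 5, 7, 9}  B4 = {2, 5, 6, 7, 9}  B5 = {4, 6, 7, 8, 9}
Tree: B1–B2, B2–B3, B1–B4, B2–B5
The largest bag has 5 vertices, giving width 4; this decomposition certifies tw(G) ≤ 4. On the other hand G contains the 5-clique {4, 6, 7, 8, 9}. A clique must lie in a single bag of any decomposition, so no decomposition can have width below 4. Hence tw(G) = 4 exactly.

4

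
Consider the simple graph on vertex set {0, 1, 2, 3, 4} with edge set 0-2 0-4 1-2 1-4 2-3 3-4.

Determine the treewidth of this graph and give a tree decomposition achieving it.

The largest bag has 3 vertices, giving width 2; this decomposition certifies tw(G) ≤ 2. For the lower bound, G contains the cycle 2–3–4–1–2, so G is not a forest; only forests have treewidth ≤ 1, hence tw(G) ≥ 2. Hence tw(G) = 2 exactly.

Treewidth 2.
One optimal decomposition is:
Bags: B1 = {2, 3, 4}  B2 = {1, 2, 4}  B3 = {0, 2, 4}
Tree: B1–B2, B2–B3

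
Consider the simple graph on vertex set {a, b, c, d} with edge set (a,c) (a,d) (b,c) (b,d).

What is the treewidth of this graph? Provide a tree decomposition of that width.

The largest bag has 3 vertices, giving width 2; this decomposition certifies tw(G) ≤ 2. Since a–d–b–c–a is a cycle in G, G is not acyclic. Forests are exactly the graphs of treewidth ≤ 1, so tw(G) ≥ 2. Therefore the treewidth is 2.

Treewidth 2.
One optimal decomposition is:
Bags: B1 = {a, b, d}  B2 = {a, b, c}
Tree: B1–B2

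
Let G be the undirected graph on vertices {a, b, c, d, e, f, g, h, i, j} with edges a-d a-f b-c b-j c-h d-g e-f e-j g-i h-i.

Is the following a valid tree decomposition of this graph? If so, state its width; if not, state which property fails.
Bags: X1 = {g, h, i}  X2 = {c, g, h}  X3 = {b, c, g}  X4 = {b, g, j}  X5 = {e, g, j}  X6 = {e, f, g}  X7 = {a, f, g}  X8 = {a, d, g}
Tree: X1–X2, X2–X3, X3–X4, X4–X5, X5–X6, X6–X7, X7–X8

Vertex coverage: the bags together contain {a, b, c, d, e, f, g, h, i, j}, the full vertex set. Edge coverage: each edge of G has both endpoints in at least one bag. Running intersection: for every vertex, the bags containing it form a connected subtree. All three properties hold, so this is a valid tree decomposition of width max|bag| − 1 = 2, and hence tw(G) ≤ 2.

Yes; width 2.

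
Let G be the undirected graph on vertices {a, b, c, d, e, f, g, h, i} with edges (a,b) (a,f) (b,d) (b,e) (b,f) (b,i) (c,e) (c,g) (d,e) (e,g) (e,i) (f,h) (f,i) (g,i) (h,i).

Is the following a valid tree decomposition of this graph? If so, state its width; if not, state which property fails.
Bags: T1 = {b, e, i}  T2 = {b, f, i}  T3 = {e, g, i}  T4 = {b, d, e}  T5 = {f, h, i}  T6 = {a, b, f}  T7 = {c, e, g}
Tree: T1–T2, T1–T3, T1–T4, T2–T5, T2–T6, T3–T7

Yes; width 2.

Vertex coverage: the bags together contain {a, b, c, d, e, f, g, h, i}, the full vertex set. Edge coverage: each edge of G has both endpoints in at least one bag. Running intersection: for every vertex, the bags containing it form a connected subtree. All three properties hold, so this is a valid tree decomposition of width max|bag| − 1 = 2, and hence tw(G) ≤ 2.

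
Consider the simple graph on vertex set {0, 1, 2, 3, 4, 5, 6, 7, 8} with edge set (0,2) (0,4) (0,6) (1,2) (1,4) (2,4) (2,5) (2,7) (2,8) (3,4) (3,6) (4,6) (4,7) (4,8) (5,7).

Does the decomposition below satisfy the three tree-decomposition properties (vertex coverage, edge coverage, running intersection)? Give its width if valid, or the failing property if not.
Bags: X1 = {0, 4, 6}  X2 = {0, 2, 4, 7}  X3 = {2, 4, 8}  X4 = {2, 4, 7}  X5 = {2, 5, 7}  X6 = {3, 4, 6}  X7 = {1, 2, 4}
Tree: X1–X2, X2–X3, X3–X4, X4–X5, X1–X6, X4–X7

No — bags containing vertex 7 are not connected in the tree.

A tree decomposition must satisfy three properties: every vertex lies in some bag; for every edge, both endpoints lie together in some bag; and for every vertex, the bags containing it form a connected subtree. Here bags containing vertex 7 are not connected in the tree, so the decomposition is invalid.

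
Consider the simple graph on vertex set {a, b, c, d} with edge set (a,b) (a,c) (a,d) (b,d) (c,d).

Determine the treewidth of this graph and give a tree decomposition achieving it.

Treewidth 2.
Bags: B1 = {a, b, d}  B2 = {a, c, d}
Tree: B1–B2

Each bag holds 3 vertices, so the decomposition has width 2, which upper-bounds the treewidth. For the lower bound, the 3 vertices {a, c, d} are pairwise adjacent, and any tree decomposition puts a clique entirely inside one bag — forcing width ≥ 2. The upper and lower bounds meet at 2, so that is the treewidth.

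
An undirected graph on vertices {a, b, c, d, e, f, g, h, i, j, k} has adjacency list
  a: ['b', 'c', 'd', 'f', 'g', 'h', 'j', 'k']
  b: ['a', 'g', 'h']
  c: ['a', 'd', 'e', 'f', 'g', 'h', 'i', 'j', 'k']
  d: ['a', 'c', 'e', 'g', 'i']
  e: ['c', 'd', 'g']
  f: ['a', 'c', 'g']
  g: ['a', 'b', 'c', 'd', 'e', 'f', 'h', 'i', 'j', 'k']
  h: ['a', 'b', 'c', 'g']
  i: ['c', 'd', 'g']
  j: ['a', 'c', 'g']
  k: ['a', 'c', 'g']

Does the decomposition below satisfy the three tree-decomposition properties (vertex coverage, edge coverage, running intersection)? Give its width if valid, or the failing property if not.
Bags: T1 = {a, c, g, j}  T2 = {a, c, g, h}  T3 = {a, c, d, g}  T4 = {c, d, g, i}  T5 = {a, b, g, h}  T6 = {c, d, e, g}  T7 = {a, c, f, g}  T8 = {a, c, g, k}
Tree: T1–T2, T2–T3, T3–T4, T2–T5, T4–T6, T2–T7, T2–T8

Vertex coverage: the bags together contain {a, b, c, d, e, f, g, h, i, j, k}, the full vertex set. Edge coverage: each edge of G has both endpoints in at least one bag. Running intersection: for every vertex, the bags containing it form a connected subtree. All three properties hold, so this is a valid tree decomposition of width max|bag| − 1 = 3, and hence tw(G) ≤ 3.

Yes; width 3.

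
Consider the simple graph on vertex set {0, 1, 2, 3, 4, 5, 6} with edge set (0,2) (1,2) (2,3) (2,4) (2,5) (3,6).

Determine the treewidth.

1

A width-1 tree decomposition is:
Bags: B1 = {0, 2}  B2 = {1, 2}  B3 = {2, 4}  B4 = {2, 3}  B5 = {2, 5}  B6 = {3, 6}
Tree: B1–B2, B2–B3, B3–B4, B2–B5, B4–B6
Every bag has size at most 2, so the width is 2 − 1 = 1 and tw(G) ≤ 1. Any graph with an edge has treewidth ≥ 1, and G has the edge 2–0. The upper and lower bounds meet at 1, so that is the treewidth.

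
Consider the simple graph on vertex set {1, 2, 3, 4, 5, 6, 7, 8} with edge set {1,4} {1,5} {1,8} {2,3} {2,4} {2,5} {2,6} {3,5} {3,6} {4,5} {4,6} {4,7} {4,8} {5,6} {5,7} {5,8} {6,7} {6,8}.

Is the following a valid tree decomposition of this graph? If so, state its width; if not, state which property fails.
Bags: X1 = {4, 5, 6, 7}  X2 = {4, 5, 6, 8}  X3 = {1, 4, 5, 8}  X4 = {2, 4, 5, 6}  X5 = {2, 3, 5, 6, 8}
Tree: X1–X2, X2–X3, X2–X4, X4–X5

No — bags containing vertex 8 are not connected in the tree.

A tree decomposition must satisfy three properties: every vertex lies in some bag; for every edge, both endpoints lie together in some bag; and for every vertex, the bags containing it form a connected subtree. Here bags containing vertex 8 are not connected in the tree, so the decomposition is invalid.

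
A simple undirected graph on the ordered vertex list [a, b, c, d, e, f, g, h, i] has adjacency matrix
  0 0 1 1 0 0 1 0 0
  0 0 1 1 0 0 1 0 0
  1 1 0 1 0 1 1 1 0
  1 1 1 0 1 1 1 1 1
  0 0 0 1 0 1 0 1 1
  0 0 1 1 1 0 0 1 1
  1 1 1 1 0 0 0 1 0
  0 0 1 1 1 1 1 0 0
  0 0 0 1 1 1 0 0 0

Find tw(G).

A width-3 tree decomposition is:
Bags: B1 = {c, d, f, h}  B2 = {c, d, g, h}  B3 = {b, c, d, g}  B4 = {a, c, d, g}  B5 = {d, e, f, h}  B6 = {d, e, f, i}
Tree: B1–B2, B2–B3, B2–B4, B1–B5, B5–B6
The largest bag has 4 vertices, giving width 3; this decomposition certifies tw(G) ≤ 3. On the other hand G contains the 4-clique {d, e, f, h}. A clique must lie in a single bag of any decomposition, so no decomposition can have width below 3. Combining the bounds, tw(G) = 3.

3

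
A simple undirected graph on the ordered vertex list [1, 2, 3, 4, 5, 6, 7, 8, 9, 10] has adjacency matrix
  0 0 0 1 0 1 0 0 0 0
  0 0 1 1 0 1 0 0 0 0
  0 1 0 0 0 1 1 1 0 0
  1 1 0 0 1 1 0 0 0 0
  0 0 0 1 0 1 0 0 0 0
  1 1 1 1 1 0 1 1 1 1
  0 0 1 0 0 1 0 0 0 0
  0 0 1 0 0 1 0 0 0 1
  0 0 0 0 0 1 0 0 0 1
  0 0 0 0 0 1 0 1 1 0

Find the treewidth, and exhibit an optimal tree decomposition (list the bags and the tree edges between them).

Treewidth 2.
One optimal decomposition is:
Bags: B1 = {2, 3, 6}  B2 = {3, 6, 8}  B3 = {2, 4, 6}  B4 = {4, 5, 6}  B5 = {1, 4, 6}  B6 = {6, 8, 10}  B7 = {6, 9, 10}  B8 = {3, 6, 7}
Tree: B1–B2, B1–B3, B3–B4, B3–B5, B2–B6, B6–B7, B2–B8

Each bag holds 3 vertices, so the decomposition has width 2, which upper-bounds the treewidth. For the lower bound, the 3 vertices {1, 4, 6} are pairwise adjacent, and any tree decomposition puts a clique entirely inside one bag — forcing width ≥ 2. Combining the bounds, tw(G) = 2.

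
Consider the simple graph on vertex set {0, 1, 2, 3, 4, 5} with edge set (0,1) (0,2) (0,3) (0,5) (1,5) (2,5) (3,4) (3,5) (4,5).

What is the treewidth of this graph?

2

A width-2 tree decomposition is:
Bags: B1 = {0, 1, 5}  B2 = {0, 2, 5}  B3 = {0, 3, 5}  B4 = {3, 4, 5}
Tree: B1–B2, B1–B3, B3–B4
Each bag holds 3 vertices, so the decomposition has width 2, which upper-bounds the treewidth. Conversely, {0, 1, 5} is a clique of size 3, and the vertices of any clique must share a bag in every tree decomposition; so some bag has ≥ 3 vertices and tw(G) ≥ 2. The upper and lower bounds meet at 2, so that is the treewidth.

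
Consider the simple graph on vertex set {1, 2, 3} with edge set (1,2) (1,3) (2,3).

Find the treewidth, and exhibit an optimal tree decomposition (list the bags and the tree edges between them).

A single bag containing all 3 vertices is trivially a valid decomposition of width 2. Conversely, {1, 2, 3} is a clique of size 3, and the vertices of any clique must share a bag in every tree decomposition; so some bag has ≥ 3 vertices and tw(G) ≥ 2. The upper and lower bounds meet at 2, so that is the treewidth.

Treewidth 2.
One optimal decomposition is:
Bags: B1 = {1, 2, 3}
Tree: (single bag)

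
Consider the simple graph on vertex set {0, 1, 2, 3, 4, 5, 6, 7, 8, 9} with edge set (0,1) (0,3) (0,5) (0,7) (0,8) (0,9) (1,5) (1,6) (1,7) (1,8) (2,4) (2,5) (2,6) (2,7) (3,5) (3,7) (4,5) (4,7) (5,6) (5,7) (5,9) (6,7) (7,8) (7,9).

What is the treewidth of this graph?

3

A width-3 tree decomposition is:
Bags: B1 = {2, 5, 6, 7}  B2 = {1, 5, 6, 7}  B3 = {0, 1, 5, 7}  B4 = {0, 3, 5, 7}  B5 = {0, 5, 7, 9}  B6 = {0, 1, 7, 8}  B7 = {2, 4, 5, 7}
Tree: B1–B2, B2–B3, B3–B4, B4–B5, B3–B6, B1–B7
The largest bag has 4 vertices, giving width 3; this decomposition certifies tw(G) ≤ 3. For the lower bound, the 4 vertices {0, 1, 7, 8} are pairwise adjacent, and any tree decomposition puts a clique entirely inside one bag — forcing width ≥ 3. The upper and lower bounds meet at 3, so that is the treewidth.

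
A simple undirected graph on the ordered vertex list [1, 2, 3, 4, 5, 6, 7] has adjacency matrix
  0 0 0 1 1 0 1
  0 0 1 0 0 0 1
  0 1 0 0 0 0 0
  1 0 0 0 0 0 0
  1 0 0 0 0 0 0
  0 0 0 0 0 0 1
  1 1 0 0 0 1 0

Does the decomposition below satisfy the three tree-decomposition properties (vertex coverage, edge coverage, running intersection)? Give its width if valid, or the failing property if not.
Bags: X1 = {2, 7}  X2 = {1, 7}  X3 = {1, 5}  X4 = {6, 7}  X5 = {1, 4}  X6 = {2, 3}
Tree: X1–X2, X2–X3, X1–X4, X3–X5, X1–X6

Yes; width 1.

Vertex coverage: the bags together contain {1, 2, 3, 4, 5, 6, 7}, the full vertex set. Edge coverage: each edge of G has both endpoints in at least one bag. Running intersection: for every vertex, the bags containing it form a connected subtree. All three properties hold, so this is a valid tree decomposition of width max|bag| − 1 = 1, and hence tw(G) ≤ 1.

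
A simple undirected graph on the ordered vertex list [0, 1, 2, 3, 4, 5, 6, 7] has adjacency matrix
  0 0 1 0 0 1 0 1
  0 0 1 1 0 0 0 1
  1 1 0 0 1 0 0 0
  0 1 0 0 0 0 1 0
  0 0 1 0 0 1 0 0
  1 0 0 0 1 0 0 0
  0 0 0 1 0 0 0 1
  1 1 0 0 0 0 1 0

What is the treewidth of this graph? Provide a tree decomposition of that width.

The largest bag has 3 vertices, giving width 2; this decomposition certifies tw(G) ≤ 2. For the lower bound, G contains the cycle 4–5–0–2–4, so G is not a forest; only forests have treewidth ≤ 1, hence tw(G) ≥ 2. Therefore the treewidth is 2.

Treewidth 2.
Bags: B1 = {2, 4, 5}  B2 = {0, 2, 5}  B3 = {0, 1, 2}  B4 = {0, 1, 7}  B5 = {1, 3, 7}  B6 = {3, 6, 7}
Tree: B1–B2, B2–B3, B3–B4, B4–B5, B5–B6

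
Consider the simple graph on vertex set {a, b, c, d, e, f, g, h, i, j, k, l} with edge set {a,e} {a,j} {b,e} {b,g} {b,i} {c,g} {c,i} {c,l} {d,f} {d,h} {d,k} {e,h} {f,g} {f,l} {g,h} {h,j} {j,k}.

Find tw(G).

3

A width-3 tree decomposition is:
Bags: B1 = {a, e, j, k}  B2 = {e, h, j, k}  B3 = {d, e, h, k}  B4 = {b, d, e, h}  B5 = {b, d, g, h}  B6 = {b, d, f, g}  B7 = {b, f, g, i}  B8 = {c, f, g, i}  B9 = {c, f, i, l}
Tree: B1–B2, B2–B3, B3–B4, B4–B5, B5–B6, B6–B7, B7–B8, B8–B9
Each bag holds 4 vertices, so the decomposition has width 3, which upper-bounds the treewidth. For the lower bound: the 4 vertex sets {a,j,k}, {e}, {h}, {b,d,f,g} are disjoint, each induces a connected subgraph, and every pair is joined by at least one edge of G. Contracting each set to a single vertex therefore yields K_{4} as a minor, and since treewidth is minor-monotone, tw(G) ≥ tw(K_{4}) = 3. Combining the bounds, tw(G) = 3.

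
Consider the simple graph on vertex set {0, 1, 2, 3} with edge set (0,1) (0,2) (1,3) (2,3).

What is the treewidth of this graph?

2

A width-2 tree decomposition is:
Bags: B1 = {0, 1, 3}  B2 = {0, 2, 3}
Tree: B1–B2
The largest bag has 3 vertices, giving width 2; this decomposition certifies tw(G) ≤ 2. The edges 0–1–3–2–0 form a cycle, so G is not a tree and its treewidth is at least 2. Therefore the treewidth is 2.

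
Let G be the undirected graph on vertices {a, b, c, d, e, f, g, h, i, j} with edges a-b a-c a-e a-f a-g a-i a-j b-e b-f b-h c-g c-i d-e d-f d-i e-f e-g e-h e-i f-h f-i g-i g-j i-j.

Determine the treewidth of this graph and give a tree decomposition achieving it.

Treewidth 3.
One optimal decomposition is:
Bags: B1 = {a, e, f, i}  B2 = {a, b, e, f}  B3 = {a, e, g, i}  B4 = {a, c, g, i}  B5 = {a, g, i, j}  B6 = {b, e, f, h}  B7 = {d, e, f, i}
Tree: B1–B2, B1–B3, B3–B4, B4–B5, B2–B6, B1–B7

The largest bag has 4 vertices, giving width 3; this decomposition certifies tw(G) ≤ 3. On the other hand G contains the 4-clique {b, e, f, h}. A clique must lie in a single bag of any decomposition, so no decomposition can have width below 3. Therefore the treewidth is 3.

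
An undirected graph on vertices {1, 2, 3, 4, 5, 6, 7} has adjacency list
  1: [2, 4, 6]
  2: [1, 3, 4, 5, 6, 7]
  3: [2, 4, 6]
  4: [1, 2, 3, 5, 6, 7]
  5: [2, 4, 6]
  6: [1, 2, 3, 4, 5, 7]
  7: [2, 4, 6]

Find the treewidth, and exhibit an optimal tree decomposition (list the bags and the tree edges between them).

Treewidth 3.
Bags: B1 = {2, 3, 4, 6}  B2 = {2, 4, 6, 7}  B3 = {2, 4, 5, 6}  B4 = {1, 2, 4, 6}
Tree: B1–B2, B1–B3, B3–B4

The largest bag has 4 vertices, giving width 3; this decomposition certifies tw(G) ≤ 3. For the lower bound, the 4 vertices {1, 2, 4, 6} are pairwise adjacent, and any tree decomposition puts a clique entirely inside one bag — forcing width ≥ 3. Combining the bounds, tw(G) = 3.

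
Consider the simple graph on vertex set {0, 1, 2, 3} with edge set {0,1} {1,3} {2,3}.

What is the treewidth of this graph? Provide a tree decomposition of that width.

Treewidth 1.
One such decomposition:
Bags: B1 = {1, 3}  B2 = {0, 1}  B3 = {2, 3}
Tree: B1–B2, B1–B3

Every bag has size at most 2, so the width is 2 − 1 = 1 and tw(G) ≤ 1. Since G has at least one edge (e.g. 1–3), it is not an edgeless graph, so tw(G) ≥ 1. The upper and lower bounds meet at 1, so that is the treewidth.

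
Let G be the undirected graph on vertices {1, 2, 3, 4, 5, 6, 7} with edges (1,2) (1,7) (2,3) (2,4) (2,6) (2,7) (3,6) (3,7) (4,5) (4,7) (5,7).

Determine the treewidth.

A width-2 tree decomposition is:
Bags: B1 = {2, 4, 7}  B2 = {2, 3, 7}  B3 = {2, 3, 6}  B4 = {1, 2, 7}  B5 = {4, 5, 7}
Tree: B1–B2, B2–B3, B2–B4, B1–B5
The largest bag has 3 vertices, giving width 2; this decomposition certifies tw(G) ≤ 2. Conversely, {2, 3, 6} is a clique of size 3, and the vertices of any clique must share a bag in every tree decomposition; so some bag has ≥ 3 vertices and tw(G) ≥ 2. The upper and lower bounds meet at 2, so that is the treewidth.

2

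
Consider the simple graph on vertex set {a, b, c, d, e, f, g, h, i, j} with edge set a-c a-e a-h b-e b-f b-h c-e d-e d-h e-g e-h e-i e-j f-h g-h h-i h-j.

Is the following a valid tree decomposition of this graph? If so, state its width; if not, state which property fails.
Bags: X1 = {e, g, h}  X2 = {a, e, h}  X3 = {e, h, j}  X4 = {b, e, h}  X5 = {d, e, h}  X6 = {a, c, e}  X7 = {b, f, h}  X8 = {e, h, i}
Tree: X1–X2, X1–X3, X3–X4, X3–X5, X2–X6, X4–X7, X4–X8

Checking the three conditions: (i) the bags cover all of {a, b, c, d, e, f, g, h, i, j}; (ii) for each edge, some bag contains both endpoints; (iii) the bags containing any fixed vertex form a subtree. All hold, so the decomposition is valid with width 3 − 1 = 2.

Yes; width 2.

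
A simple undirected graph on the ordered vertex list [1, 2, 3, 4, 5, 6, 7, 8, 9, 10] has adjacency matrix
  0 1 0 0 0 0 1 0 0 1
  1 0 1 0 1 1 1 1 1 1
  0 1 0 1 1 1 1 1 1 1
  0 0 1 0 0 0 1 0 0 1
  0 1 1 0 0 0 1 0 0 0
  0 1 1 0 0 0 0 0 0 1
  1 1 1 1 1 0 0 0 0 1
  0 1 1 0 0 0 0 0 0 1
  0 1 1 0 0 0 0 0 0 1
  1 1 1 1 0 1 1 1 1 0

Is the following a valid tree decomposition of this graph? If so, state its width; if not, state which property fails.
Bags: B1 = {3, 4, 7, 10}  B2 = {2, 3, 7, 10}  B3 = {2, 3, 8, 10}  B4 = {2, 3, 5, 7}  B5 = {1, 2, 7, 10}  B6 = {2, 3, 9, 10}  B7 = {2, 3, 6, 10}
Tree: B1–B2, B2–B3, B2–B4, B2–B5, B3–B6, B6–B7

Yes; width 3.

Vertex coverage: the bags together contain {1, 2, 3, 4, 5, 6, 7, 8, 9, 10}, the full vertex set. Edge coverage: each edge of G has both endpoints in at least one bag. Running intersection: for every vertex, the bags containing it form a connected subtree. All three properties hold, so this is a valid tree decomposition of width max|bag| − 1 = 3, and hence tw(G) ≤ 3.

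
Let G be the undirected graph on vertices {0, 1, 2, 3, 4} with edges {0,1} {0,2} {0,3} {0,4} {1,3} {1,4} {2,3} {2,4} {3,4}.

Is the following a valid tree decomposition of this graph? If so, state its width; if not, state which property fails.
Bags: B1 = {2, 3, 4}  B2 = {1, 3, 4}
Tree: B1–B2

No — vertex 0 appears in no bag.

A tree decomposition must satisfy three properties: every vertex lies in some bag; for every edge, both endpoints lie together in some bag; and for every vertex, the bags containing it form a connected subtree. Here vertex 0 appears in no bag, so the decomposition is invalid.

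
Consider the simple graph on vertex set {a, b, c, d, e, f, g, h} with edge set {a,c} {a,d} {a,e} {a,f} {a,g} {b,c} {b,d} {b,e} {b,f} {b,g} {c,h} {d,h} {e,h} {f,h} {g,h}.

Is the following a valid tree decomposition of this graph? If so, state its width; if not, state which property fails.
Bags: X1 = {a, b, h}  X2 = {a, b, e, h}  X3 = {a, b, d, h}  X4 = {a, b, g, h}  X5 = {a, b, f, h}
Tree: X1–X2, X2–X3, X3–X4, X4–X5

No — vertex c appears in no bag.

A tree decomposition must satisfy three properties: every vertex lies in some bag; for every edge, both endpoints lie together in some bag; and for every vertex, the bags containing it form a connected subtree. Here vertex c appears in no bag, so the decomposition is invalid.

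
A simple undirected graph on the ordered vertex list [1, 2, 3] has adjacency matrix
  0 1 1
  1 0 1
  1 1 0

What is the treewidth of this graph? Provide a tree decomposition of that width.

With just one bag of size 3, the width is 3 − 1 = 2, so tw(G) ≤ 2. Conversely, {1, 2, 3} is a clique of size 3, and the vertices of any clique must share a bag in every tree decomposition; so some bag has ≥ 3 vertices and tw(G) ≥ 2. Therefore the treewidth is 2.

Treewidth 2.
One such decomposition:
Bags: B1 = {1, 2, 3}
Tree: (single bag)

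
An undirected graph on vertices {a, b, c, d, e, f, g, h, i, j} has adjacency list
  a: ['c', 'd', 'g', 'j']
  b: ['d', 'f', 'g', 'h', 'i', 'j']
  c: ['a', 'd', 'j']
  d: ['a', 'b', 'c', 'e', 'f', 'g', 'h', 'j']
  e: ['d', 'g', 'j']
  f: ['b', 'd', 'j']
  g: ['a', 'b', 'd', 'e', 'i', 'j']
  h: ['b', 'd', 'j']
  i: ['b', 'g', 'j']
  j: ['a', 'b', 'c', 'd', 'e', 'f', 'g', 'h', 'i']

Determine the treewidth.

A width-3 tree decomposition is:
Bags: B1 = {d, e, g, j}  B2 = {b, d, g, j}  B3 = {b, d, h, j}  B4 = {a, d, g, j}  B5 = {b, d, f, j}  B6 = {b, g, i, j}  B7 = {a, c, d, j}
Tree: B1–B2, B2–B3, B2–B4, B3–B5, B2–B6, B4–B7
Every bag has size at most 4, so the width is 4 − 1 = 3 and tw(G) ≤ 3. For the lower bound, the 4 vertices {d, e, g, j} are pairwise adjacent, and any tree decomposition puts a clique entirely inside one bag — forcing width ≥ 3. Therefore the treewidth is 3.

3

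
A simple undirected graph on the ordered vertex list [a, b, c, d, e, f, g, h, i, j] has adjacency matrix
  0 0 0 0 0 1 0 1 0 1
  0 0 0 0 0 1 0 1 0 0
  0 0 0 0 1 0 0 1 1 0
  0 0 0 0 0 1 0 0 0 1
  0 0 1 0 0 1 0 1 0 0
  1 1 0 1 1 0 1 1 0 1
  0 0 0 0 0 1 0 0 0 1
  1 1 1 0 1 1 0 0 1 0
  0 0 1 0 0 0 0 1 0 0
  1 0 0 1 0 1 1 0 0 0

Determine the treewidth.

A width-2 tree decomposition is:
Bags: B1 = {a, f, h}  B2 = {a, f, j}  B3 = {b, f, h}  B4 = {d, f, j}  B5 = {e, f, h}  B6 = {c, e, h}  B7 = {f, g, j}  B8 = {c, h, i}
Tree: B1–B2, B1–B3, B2–B4, B1–B5, B5–B6, B2–B7, B6–B8
The largest bag has 3 vertices, giving width 2; this decomposition certifies tw(G) ≤ 2. Conversely, {c, e, h} is a clique of size 3, and the vertices of any clique must share a bag in every tree decomposition; so some bag has ≥ 3 vertices and tw(G) ≥ 2. Hence tw(G) = 2 exactly.

2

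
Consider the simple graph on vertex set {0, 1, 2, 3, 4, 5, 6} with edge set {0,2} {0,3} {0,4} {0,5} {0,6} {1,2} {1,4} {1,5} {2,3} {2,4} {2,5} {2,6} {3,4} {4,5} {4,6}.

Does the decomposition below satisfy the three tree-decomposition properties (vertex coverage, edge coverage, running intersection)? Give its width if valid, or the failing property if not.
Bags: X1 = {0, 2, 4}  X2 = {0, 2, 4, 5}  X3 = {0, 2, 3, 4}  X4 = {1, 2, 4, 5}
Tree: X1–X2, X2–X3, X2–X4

No — vertex 6 appears in no bag.

A tree decomposition must satisfy three properties: every vertex lies in some bag; for every edge, both endpoints lie together in some bag; and for every vertex, the bags containing it form a connected subtree. Here vertex 6 appears in no bag, so the decomposition is invalid.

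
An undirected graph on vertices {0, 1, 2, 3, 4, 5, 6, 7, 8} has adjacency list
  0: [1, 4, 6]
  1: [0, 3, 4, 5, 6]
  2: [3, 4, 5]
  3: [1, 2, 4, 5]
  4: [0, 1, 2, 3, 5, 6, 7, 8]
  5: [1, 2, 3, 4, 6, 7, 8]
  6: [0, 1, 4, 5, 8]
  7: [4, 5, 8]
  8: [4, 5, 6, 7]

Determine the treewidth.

A width-3 tree decomposition is:
Bags: B1 = {1, 4, 5, 6}  B2 = {1, 3, 4, 5}  B3 = {4, 5, 6, 8}  B4 = {4, 5, 7, 8}  B5 = {2, 3, 4, 5}  B6 = {0, 1, 4, 6}
Tree: B1–B2, B1–B3, B3–B4, B2–B5, B1–B6
Every bag has size at most 4, so the width is 4 − 1 = 3 and tw(G) ≤ 3. On the other hand G contains the 4-clique {0, 1, 4, 6}. A clique must lie in a single bag of any decomposition, so no decomposition can have width below 3. Therefore the treewidth is 3.

3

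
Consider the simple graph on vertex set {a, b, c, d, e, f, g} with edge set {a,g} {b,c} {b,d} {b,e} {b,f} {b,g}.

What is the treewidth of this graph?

A width-1 tree decomposition is:
Bags: B1 = {b, e}  B2 = {b, g}  B3 = {a, g}  B4 = {b, f}  B5 = {b, c}  B6 = {b, d}
Tree: B1–B2, B2–B3, B2–B4, B1–B5, B1–B6
Every bag has size at most 2, so the width is 2 − 1 = 1 and tw(G) ≤ 1. Any graph with an edge has treewidth ≥ 1, and G has the edge b–e. Combining the bounds, tw(G) = 1.

1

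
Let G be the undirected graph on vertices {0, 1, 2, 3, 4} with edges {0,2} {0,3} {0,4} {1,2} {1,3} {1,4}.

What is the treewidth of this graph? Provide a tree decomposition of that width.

Every bag has size at most 3, so the width is 3 − 1 = 2 and tw(G) ≤ 2. Since 2–0–4–1–2 is a cycle in G, G is not acyclic. Forests are exactly the graphs of treewidth ≤ 1, so tw(G) ≥ 2. Combining the bounds, tw(G) = 2.

Treewidth 2.
One optimal decomposition is:
Bags: B1 = {0, 1, 2}  B2 = {0, 1, 4}  B3 = {0, 1, 3}
Tree: B1–B2, B2–B3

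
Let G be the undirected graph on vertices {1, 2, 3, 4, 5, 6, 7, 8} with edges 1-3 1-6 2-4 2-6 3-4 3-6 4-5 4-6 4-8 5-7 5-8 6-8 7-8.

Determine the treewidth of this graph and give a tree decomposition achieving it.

Each bag holds 3 vertices, so the decomposition has width 2, which upper-bounds the treewidth. Conversely, {1, 3, 6} is a clique of size 3, and the vertices of any clique must share a bag in every tree decomposition; so some bag has ≥ 3 vertices and tw(G) ≥ 2. Therefore the treewidth is 2.

Treewidth 2.
One optimal decomposition is:
Bags: B1 = {4, 6, 8}  B2 = {3, 4, 6}  B3 = {1, 3, 6}  B4 = {2, 4, 6}  B5 = {4, 5, 8}  B6 = {5, 7, 8}
Tree: B1–B2, B2–B3, B1–B4, B1–B5, B5–B6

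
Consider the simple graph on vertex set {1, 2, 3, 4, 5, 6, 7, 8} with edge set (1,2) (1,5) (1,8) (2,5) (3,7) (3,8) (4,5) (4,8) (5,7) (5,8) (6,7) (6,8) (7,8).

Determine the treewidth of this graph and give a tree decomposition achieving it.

Treewidth 2.
One optimal decomposition is:
Bags: B1 = {5, 7, 8}  B2 = {3, 7, 8}  B3 = {1, 5, 8}  B4 = {4, 5, 8}  B5 = {6, 7, 8}  B6 = {1, 2, 5}
Tree: B1–B2, B1–B3, B1–B4, B1–B5, B3–B6

Each bag holds 3 vertices, so the decomposition has width 2, which upper-bounds the treewidth. Conversely, {3, 7, 8} is a clique of size 3, and the vertices of any clique must share a bag in every tree decomposition; so some bag has ≥ 3 vertices and tw(G) ≥ 2. Therefore the treewidth is 2.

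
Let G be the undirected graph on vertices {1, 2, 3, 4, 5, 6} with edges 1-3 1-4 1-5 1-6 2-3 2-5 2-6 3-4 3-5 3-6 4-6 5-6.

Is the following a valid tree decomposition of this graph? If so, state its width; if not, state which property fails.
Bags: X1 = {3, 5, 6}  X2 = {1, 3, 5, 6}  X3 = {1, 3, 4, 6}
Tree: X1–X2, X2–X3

No — vertex 2 appears in no bag.

A tree decomposition must satisfy three properties: every vertex lies in some bag; for every edge, both endpoints lie together in some bag; and for every vertex, the bags containing it form a connected subtree. Here vertex 2 appears in no bag, so the decomposition is invalid.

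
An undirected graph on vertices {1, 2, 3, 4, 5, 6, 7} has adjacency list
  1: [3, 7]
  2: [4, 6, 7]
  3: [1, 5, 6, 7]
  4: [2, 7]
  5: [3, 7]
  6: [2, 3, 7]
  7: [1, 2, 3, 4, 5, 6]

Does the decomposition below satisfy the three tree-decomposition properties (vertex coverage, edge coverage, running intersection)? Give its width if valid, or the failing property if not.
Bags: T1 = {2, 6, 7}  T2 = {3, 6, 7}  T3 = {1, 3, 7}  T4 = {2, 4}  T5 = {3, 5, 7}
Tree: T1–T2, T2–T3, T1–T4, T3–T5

No — edge (7,4) lies in no bag.

A tree decomposition must satisfy three properties: every vertex lies in some bag; for every edge, both endpoints lie together in some bag; and for every vertex, the bags containing it form a connected subtree. Here edge (7,4) lies in no bag, so the decomposition is invalid.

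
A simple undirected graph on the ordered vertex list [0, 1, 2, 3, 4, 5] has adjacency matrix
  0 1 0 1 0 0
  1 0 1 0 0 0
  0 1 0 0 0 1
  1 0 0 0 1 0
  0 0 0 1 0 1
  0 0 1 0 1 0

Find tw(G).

2

A width-2 tree decomposition is:
Bags: B1 = {1, 2, 5}  B2 = {1, 4, 5}  B3 = {1, 3, 4}  B4 = {0, 1, 3}
Tree: B1–B2, B2–B3, B3–B4
The largest bag has 3 vertices, giving width 2; this decomposition certifies tw(G) ≤ 2. The edges 1–2–5–4–3–0–1 form a cycle, so G is not a tree and its treewidth is at least 2. Combining the bounds, tw(G) = 2.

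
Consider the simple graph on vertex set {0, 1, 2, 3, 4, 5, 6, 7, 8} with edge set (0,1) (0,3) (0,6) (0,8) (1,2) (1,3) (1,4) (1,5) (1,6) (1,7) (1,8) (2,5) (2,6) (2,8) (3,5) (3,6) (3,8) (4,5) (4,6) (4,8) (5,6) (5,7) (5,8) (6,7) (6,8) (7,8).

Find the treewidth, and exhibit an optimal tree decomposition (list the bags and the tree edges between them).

Treewidth 4.
One optimal decomposition is:
Bags: B1 = {0, 1, 3, 6, 8}  B2 = {1, 3, 5, 6, 8}  B3 = {1, 4, 5, 6, 8}  B4 = {1, 2, 5, 6, 8}  B5 = {1, 5, 6, 7, 8}
Tree: B1–B2, B2–B3, B3–B4, B2–B5

The largest bag has 5 vertices, giving width 4; this decomposition certifies tw(G) ≤ 4. On the other hand G contains the 5-clique {0, 1, 3, 6, 8}. A clique must lie in a single bag of any decomposition, so no decomposition can have width below 4. The upper and lower bounds meet at 4, so that is the treewidth.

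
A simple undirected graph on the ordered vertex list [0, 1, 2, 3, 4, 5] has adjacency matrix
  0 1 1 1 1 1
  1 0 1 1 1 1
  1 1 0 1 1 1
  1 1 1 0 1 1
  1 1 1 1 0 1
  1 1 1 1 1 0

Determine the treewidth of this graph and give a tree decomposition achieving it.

Treewidth 5.
Bags: B1 = {0, 1, 2, 3, 4, 5}
Tree: (single bag)

With just one bag of size 6, the width is 6 − 1 = 5, so tw(G) ≤ 5. On the other hand G contains the 6-clique {0, 1, 2, 3, 4, 5}. A clique must lie in a single bag of any decomposition, so no decomposition can have width below 5. Therefore the treewidth is 5.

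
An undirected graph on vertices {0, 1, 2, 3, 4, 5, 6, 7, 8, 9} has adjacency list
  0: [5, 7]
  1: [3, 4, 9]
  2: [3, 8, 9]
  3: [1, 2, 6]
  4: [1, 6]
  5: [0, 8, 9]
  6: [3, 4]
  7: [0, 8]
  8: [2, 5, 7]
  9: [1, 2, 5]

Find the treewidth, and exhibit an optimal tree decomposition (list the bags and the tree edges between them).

The largest bag has 3 vertices, giving width 2; this decomposition certifies tw(G) ≤ 2. Since 6–4–1–3–6 is a cycle in G, G is not acyclic. Forests are exactly the graphs of treewidth ≤ 1, so tw(G) ≥ 2. Therefore the treewidth is 2.

Treewidth 2.
One optimal decomposition is:
Bags: B1 = {3, 4, 6}  B2 = {1, 3, 4}  B3 = {1, 2, 3}  B4 = {1, 2, 9}  B5 = {2, 8, 9}  B6 = {5, 8, 9}  B7 = {5, 7, 8}  B8 = {0, 5, 7}
Tree: B1–B2, B2–B3, B3–B4, B4–B5, B5–B6, B6–B7, B7–B8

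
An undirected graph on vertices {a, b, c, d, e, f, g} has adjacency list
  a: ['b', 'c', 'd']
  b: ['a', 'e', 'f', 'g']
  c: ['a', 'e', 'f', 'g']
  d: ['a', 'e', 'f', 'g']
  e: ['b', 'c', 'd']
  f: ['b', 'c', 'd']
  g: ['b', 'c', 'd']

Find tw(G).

3

A width-3 tree decomposition is:
Bags: B1 = {b, c, d, g}  B2 = {b, c, d, f}  B3 = {b, c, d, e}  B4 = {a, b, c, d}
Tree: B1–B2, B2–B3, B3–B4
Each bag holds 4 vertices, so the decomposition has width 3, which upper-bounds the treewidth. For the lower bound: the 4 vertex sets {b,g}, {d,f}, {c}, {e} are disjoint, each induces a connected subgraph, and every pair is joined by at least one edge of G. Contracting each set to a single vertex therefore yields K_{4} as a minor, and since treewidth is minor-monotone, tw(G) ≥ tw(K_{4}) = 3. The upper and lower bounds meet at 3, so that is the treewidth.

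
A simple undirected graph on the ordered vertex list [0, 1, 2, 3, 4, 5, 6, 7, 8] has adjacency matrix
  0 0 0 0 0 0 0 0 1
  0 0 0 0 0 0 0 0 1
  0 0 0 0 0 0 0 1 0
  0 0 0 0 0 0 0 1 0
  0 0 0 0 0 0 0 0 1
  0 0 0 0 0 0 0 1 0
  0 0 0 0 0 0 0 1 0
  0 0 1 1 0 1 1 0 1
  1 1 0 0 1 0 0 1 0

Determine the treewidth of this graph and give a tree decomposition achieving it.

Treewidth 1.
One optimal decomposition is:
Bags: B1 = {0, 8}  B2 = {1, 8}  B3 = {7, 8}  B4 = {6, 7}  B5 = {5, 7}  B6 = {3, 7}  B7 = {2, 7}  B8 = {4, 8}
Tree: B1–B2, B2–B3, B3–B4, B3–B5, B3–B6, B4–B7, B1–B8

The largest bag has 2 vertices, giving width 1; this decomposition certifies tw(G) ≤ 1. Since G has at least one edge (e.g. 0–8), it is not an edgeless graph, so tw(G) ≥ 1. Hence tw(G) = 1 exactly.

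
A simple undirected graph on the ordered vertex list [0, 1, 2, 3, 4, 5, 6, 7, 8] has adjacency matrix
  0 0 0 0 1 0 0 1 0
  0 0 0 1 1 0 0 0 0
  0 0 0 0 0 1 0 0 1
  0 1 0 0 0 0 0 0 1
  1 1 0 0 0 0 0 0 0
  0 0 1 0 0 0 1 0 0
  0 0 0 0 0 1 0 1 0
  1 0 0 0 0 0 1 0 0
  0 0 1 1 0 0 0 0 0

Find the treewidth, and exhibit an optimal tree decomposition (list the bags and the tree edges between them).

The largest bag has 3 vertices, giving width 2; this decomposition certifies tw(G) ≤ 2. For the lower bound, G contains the cycle 0–4–1–3–8–2–5–6–7–0, so G is not a forest; only forests have treewidth ≤ 1, hence tw(G) ≥ 2. Hence tw(G) = 2 exactly.

Treewidth 2.
Bags: B1 = {0, 1, 4}  B2 = {0, 1, 3}  B3 = {0, 3, 8}  B4 = {0, 2, 8}  B5 = {0, 2, 5}  B6 = {0, 5, 6}  B7 = {0, 6, 7}
Tree: B1–B2, B2–B3, B3–B4, B4–B5, B5–B6, B6–B7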